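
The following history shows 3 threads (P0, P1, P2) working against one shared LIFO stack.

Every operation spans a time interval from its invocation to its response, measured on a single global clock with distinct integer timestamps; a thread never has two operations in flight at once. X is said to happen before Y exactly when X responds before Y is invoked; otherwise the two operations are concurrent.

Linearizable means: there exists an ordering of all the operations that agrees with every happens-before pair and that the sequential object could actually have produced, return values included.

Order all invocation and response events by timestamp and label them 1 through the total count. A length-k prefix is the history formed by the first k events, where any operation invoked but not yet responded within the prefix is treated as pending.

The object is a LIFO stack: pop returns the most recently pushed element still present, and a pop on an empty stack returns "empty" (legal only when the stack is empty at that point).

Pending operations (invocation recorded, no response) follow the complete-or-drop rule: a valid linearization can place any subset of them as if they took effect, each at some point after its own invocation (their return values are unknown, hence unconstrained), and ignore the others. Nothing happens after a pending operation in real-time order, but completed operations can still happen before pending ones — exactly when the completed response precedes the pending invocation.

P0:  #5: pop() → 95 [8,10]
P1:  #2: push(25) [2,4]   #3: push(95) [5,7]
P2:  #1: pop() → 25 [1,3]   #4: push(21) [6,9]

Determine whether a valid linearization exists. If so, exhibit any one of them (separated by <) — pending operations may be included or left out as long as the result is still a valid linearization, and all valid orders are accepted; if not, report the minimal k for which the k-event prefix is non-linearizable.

linearizable — witness: #2 < #1 < #3 < #5 < #4

after step 1 (#2 push(25)): stack <25>
after step 2 (#1 pop() → 25): stack <>
after step 3 (#3 push(95)): stack <95>
after step 4 (#5 pop() → 95): stack <>
after step 5 (#4 push(21)): stack <21>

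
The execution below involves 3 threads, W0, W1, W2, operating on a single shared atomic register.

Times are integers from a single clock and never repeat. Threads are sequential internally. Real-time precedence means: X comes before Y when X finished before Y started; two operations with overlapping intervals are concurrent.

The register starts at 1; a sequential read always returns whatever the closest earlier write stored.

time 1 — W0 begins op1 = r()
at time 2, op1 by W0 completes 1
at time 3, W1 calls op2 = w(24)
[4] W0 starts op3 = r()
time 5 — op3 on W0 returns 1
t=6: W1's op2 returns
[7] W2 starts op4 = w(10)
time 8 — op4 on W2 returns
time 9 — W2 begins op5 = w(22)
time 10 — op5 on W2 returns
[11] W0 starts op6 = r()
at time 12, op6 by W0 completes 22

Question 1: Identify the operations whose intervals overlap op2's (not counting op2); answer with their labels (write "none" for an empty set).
Answer: op3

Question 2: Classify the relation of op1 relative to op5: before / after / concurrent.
Answer: before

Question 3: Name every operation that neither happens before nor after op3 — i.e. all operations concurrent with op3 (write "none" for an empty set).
Answer: op2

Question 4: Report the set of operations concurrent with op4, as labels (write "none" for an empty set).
Answer: none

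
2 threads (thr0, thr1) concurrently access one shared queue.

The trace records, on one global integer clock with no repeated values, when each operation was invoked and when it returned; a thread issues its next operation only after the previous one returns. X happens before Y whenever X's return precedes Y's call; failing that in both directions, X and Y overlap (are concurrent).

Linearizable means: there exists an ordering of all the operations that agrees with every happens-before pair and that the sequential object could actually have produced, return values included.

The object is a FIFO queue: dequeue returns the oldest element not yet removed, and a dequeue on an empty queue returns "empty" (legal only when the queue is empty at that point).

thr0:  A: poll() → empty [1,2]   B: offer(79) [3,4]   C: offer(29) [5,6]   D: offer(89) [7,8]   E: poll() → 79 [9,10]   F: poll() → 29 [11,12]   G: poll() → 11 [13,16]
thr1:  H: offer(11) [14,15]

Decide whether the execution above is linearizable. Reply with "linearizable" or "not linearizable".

through event 15 a valid linearization exists; event 16 (G responding at time 16) ends that
no legal order exists: 2 real-time-consistent candidates over 8 completed queue operations, all rejected
e.g. A, B, C, D, E, F, G, H: illegal at step 7, since G poll() → 11 cannot apply there
e.g. A, B, C, D, E, F, H, G: illegal at step 8, since G poll() → 11 cannot apply there

not linearizable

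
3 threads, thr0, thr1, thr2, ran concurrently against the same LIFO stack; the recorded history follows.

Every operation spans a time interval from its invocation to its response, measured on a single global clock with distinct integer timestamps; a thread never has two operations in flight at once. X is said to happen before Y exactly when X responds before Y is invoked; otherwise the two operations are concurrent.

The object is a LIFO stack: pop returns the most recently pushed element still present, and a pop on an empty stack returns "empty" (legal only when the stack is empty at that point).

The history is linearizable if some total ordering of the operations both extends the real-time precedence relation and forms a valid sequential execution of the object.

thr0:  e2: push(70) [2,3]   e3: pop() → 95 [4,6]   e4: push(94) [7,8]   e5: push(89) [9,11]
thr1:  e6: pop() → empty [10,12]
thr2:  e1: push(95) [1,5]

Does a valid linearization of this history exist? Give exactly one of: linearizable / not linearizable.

not linearizable

already the first 12 events (up to e6's response at time 12) admit no linearization; the first 11 still do
6 orders of the 6 completed LIFO stack ops respect real time; none is legal
take e1, e2, e3, e4, e5, e6: step 3 already fails, because e3 pop() → 95 cannot occur there
take e1, e2, e3, e4, e6, e5: step 3 already fails, because e3 pop() → 95 cannot occur there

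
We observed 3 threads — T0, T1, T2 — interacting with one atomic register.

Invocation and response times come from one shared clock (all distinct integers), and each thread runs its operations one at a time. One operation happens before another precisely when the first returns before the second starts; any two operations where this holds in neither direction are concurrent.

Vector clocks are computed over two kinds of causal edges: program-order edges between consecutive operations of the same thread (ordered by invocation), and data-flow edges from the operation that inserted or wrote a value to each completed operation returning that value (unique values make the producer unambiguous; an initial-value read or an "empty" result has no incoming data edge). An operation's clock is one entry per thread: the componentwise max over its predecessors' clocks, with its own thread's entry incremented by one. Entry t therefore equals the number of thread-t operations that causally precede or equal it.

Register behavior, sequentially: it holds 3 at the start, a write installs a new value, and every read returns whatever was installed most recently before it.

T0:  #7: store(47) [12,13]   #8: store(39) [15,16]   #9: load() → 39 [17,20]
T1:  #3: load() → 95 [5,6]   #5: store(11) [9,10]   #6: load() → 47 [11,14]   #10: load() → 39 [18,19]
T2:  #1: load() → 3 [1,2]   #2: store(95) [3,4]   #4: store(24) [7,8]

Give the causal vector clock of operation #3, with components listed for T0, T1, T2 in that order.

(0, 1, 2)

invoked at 1, #1 has no predecessors; its own T2 bump gives (0, 0, 1)
invoked at 12, #7 has no predecessors; its own T0 bump gives (1, 0, 0)
#2, invoked 3, takes VC(#1)=(0, 0, 1) under max, adds 1 for T2 → (0, 0, 2)
#8, invoked 15, takes VC(#7)=(1, 0, 0) under max, adds 1 for T0 → (2, 0, 0)
#4, invoked 7, takes VC(#2)=(0, 0, 2) under max, adds 1 for T2 → (0, 0, 3)
#3, invoked 5, takes VC(#2)=(0, 0, 2) under max, adds 1 for T1 → (0, 1, 2)
#9, invoked 17, takes VC(#8)=(2, 0, 0) under max, adds 1 for T0 → (3, 0, 0)
#5, invoked 9, takes VC(#3)=(0, 1, 2) under max, adds 1 for T1 → (0, 2, 2)
#6, invoked 11, takes VC(#5)=(0, 2, 2), VC(#7)=(1, 0, 0) under max, adds 1 for T1 → (1, 3, 2)
#10, invoked 18, takes VC(#6)=(1, 3, 2), VC(#8)=(2, 0, 0) under max, adds 1 for T1 → (2, 4, 2)
target: VC(#3) = (0, 1, 2)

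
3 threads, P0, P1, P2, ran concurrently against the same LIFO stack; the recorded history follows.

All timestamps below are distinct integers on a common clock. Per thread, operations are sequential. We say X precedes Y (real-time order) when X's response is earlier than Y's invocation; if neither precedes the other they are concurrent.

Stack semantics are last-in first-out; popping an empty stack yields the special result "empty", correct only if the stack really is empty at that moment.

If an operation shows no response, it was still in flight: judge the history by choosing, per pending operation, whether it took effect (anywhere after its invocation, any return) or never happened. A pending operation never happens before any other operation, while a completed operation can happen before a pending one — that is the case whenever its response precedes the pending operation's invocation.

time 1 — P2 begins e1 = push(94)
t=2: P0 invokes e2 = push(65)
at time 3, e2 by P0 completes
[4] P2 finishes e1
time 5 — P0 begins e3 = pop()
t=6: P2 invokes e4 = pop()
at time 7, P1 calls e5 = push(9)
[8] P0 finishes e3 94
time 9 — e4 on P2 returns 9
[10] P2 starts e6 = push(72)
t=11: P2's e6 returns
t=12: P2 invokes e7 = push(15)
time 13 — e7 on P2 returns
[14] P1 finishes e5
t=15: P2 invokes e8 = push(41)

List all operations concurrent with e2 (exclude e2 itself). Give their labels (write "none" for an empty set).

overlap test against e2 [2,3]: concurrent iff the interval meets 2..3
e1 [1,4]: concurrent
e3 [5,8]: after
e4 [6,9]: after
e5 [7,14]: after
e6 [10,11]: after
e7 [12,13]: after
e8 [15,…): after

e1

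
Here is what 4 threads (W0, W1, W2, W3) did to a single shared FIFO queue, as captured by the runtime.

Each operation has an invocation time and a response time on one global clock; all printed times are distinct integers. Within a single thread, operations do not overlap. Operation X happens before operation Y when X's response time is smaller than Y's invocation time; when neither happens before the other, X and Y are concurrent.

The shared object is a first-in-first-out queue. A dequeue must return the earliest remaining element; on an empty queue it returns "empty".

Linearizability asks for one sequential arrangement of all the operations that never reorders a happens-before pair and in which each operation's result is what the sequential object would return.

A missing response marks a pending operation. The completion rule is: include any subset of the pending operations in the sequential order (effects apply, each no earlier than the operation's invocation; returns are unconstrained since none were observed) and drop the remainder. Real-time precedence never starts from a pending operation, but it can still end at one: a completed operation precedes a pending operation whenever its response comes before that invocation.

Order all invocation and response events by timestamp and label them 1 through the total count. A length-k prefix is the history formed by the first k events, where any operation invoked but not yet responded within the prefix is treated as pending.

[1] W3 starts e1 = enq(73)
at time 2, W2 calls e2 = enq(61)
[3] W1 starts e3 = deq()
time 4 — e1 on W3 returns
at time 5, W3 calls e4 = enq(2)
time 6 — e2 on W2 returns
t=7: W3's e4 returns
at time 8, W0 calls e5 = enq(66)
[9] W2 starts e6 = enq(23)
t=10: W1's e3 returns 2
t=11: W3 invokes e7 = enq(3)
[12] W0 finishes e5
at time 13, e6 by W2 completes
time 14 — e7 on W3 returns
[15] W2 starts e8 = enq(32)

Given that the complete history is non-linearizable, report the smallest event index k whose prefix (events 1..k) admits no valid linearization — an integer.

a valid linearization of events 1..9 exists, for instance e1, e2, e3, e4:
after step 1 (e1 enq(73)): queue <73>
after step 2 (e2 enq(61)): queue <73,61>
after step 3 (e3 deq() (pending, included)): queue <61>
after step 4 (e4 enq(2)): queue <61,2>
adding event 10 (e3 responds at 10) leaves no legal real-time order
completion choices over the 2 pending operations (e5, e6) were checked; none helps
sample order e1, e2, e3, e4 (pending dropped) stalls at step 3 — e3 deq() → 2 has no legal effect
sample order e1, e2, e4, e3 (pending dropped) stalls at step 4 — e3 deq() → 2 has no legal effect

10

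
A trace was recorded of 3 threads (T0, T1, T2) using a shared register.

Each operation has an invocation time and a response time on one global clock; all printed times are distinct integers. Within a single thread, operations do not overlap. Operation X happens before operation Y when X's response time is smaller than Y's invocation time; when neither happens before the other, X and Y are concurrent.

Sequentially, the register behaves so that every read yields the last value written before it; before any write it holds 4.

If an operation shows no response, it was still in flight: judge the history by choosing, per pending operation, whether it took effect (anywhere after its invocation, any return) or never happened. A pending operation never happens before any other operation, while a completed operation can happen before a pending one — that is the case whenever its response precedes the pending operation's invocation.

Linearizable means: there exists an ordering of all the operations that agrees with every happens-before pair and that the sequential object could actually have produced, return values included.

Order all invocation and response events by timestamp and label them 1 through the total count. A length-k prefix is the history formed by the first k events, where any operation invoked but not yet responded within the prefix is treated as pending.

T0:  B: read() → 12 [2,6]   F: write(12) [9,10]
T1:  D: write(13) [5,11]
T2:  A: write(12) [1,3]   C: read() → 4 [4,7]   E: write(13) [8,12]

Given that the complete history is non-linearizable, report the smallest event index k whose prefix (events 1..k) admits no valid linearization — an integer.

events 1..6 are still linearizable — one witness is A, B:
step 1: A write(12) — value 12
step 2: B read() → 12 — value 12
at event 7 (C's time-7 response) nothing linearizes any more
include/drop combinations of the 1 pending operation (D) were all tried; none helps
one such order, A, B, C (pending dropped), breaks at step 3 where C read() → 4 is illegal
one such order, A, C, B (pending dropped), breaks at step 2 where C read() → 4 is illegal

7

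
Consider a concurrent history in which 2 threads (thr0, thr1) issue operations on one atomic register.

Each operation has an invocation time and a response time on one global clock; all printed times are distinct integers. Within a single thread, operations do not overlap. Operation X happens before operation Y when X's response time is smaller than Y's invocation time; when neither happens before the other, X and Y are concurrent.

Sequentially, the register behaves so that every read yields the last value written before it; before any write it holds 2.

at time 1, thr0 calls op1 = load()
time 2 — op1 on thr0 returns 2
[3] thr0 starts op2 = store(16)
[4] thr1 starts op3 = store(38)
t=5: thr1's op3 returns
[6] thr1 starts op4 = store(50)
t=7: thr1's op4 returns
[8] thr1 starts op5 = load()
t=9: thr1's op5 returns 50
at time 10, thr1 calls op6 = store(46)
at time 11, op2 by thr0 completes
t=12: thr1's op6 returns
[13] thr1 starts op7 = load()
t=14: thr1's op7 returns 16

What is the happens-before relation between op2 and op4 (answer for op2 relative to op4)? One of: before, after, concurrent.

concurrent

op2 spans [3,11], op4 spans [6,7]
the intervals overlap in both directions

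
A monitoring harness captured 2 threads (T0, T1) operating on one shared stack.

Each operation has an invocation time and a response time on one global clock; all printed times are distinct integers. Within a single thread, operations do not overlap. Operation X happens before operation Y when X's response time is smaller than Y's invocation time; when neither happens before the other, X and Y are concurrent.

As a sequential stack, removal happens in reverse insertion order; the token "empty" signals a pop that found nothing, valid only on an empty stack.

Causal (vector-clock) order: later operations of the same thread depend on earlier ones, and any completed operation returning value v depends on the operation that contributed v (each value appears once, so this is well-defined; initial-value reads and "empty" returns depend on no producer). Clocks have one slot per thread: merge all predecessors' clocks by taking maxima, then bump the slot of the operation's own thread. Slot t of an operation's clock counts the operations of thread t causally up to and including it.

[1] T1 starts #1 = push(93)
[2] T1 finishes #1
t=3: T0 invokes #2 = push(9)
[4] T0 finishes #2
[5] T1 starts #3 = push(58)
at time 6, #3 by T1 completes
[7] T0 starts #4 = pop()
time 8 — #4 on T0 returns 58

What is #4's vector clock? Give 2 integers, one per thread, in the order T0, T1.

VC(#1, invoked at 1): no causal predecessors; +1 on T1 → (0, 1)
VC(#2, invoked at 3): no causal predecessors; +1 on T0 → (1, 0)
from VC(#1)=(0, 1), #3 (invoked 5) maxes components and bumps T1 → (0, 2)
from VC(#2)=(1, 0), VC(#3)=(0, 2), #4 (invoked 7) maxes components and bumps T0 → (2, 2)
target: VC(#4) = (2, 2)

(2, 2)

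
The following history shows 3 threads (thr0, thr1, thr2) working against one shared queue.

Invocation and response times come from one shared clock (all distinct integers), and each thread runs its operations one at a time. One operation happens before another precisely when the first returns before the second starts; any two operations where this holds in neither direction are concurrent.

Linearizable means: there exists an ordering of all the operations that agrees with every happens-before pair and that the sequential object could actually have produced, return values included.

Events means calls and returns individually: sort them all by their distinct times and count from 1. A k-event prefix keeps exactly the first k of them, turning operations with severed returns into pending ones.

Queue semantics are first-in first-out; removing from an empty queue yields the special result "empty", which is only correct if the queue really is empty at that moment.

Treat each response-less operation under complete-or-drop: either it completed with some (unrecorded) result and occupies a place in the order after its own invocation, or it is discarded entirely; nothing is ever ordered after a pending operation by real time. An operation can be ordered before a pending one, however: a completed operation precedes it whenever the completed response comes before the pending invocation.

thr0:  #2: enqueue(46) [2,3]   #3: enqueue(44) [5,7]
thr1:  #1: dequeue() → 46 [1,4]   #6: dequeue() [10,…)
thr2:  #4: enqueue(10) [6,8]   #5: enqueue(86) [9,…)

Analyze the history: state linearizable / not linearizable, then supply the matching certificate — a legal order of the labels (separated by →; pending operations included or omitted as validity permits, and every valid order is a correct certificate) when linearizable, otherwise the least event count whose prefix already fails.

after step 1 (#2 enqueue(46)): queue <46>
after step 2 (#1 dequeue() → 46): queue <>
after step 3 (#3 enqueue(44)): queue <44>
after step 4 (#4 enqueue(10)): queue <44,10>

linearizable — witness: #2 → #1 → #3 → #4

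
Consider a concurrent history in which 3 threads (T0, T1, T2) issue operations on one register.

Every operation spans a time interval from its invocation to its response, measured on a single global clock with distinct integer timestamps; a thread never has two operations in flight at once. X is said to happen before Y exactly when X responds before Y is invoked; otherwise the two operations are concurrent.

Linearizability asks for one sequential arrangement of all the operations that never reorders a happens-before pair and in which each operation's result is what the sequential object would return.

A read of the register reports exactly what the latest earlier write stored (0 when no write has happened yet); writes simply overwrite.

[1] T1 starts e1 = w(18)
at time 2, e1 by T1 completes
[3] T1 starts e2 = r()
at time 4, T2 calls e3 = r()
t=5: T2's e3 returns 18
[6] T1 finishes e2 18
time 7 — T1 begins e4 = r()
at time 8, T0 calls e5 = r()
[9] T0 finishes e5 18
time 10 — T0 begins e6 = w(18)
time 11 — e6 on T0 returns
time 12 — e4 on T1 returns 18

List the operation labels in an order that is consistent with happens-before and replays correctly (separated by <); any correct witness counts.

after step 1 (e1 w(18)): value 18
after step 2 (e2 r() → 18): value 18
after step 3 (e3 r() → 18): value 18
after step 4 (e4 r() → 18): value 18
after step 5 (e5 r() → 18): value 18
after step 6 (e6 w(18)): value 18

e1 < e2 < e3 < e4 < e5 < e6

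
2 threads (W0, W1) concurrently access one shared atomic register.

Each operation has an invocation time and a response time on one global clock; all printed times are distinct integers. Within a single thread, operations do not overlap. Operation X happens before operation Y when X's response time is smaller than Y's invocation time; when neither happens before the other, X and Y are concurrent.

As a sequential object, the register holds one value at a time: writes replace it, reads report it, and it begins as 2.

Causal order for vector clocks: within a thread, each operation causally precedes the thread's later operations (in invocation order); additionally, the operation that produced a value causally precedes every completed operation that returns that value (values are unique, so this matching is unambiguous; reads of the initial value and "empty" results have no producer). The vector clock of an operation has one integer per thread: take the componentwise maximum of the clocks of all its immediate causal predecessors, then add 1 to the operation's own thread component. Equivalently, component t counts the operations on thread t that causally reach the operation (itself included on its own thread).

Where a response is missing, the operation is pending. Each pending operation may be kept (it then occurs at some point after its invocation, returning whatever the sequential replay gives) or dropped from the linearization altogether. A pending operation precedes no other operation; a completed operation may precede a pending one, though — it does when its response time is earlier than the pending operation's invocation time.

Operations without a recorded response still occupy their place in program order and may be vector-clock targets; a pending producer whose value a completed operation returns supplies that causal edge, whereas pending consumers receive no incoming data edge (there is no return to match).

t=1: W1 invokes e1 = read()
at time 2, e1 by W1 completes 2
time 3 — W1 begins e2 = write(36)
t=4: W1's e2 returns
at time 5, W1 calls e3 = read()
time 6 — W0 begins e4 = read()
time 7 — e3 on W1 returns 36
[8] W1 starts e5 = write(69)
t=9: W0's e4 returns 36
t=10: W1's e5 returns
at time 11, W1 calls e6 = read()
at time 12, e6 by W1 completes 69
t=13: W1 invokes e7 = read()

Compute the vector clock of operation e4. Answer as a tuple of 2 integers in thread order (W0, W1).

(1, 2)

root op e1, invoked 1: fresh clock plus W1's own tick → (0, 1)
e2, invoked 3, takes VC(e1)=(0, 1) under max, adds 1 for W1 → (0, 2)
e3, invoked 5, takes VC(e2)=(0, 2) under max, adds 1 for W1 → (0, 3)
e4, invoked 6, takes VC(e2)=(0, 2) under max, adds 1 for W0 → (1, 2)
e5, invoked 8, takes VC(e3)=(0, 3) under max, adds 1 for W1 → (0, 4)
e6, invoked 11, takes VC(e5)=(0, 4) under max, adds 1 for W1 → (0, 5)
e7, invoked 13, takes VC(e6)=(0, 5) under max, adds 1 for W1 → (0, 6)
target: VC(e4) = (1, 2)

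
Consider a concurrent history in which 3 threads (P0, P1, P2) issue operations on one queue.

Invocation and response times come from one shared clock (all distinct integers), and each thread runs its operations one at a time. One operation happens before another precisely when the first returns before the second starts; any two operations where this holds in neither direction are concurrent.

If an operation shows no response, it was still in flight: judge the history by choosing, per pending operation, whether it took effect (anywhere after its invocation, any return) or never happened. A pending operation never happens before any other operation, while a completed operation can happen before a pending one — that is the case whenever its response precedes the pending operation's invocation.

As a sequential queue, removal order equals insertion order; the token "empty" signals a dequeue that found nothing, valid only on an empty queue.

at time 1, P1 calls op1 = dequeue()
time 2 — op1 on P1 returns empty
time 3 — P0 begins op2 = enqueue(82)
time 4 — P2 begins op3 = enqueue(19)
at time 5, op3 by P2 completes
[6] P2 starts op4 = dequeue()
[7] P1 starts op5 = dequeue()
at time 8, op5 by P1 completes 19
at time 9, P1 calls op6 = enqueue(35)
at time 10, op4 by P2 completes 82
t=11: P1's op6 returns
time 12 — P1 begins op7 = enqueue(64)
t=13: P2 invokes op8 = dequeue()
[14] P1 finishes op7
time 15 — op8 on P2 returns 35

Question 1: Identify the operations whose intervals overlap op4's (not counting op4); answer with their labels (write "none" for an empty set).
Answer: op2, op5, op6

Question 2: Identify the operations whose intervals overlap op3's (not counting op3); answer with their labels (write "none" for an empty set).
Answer: op2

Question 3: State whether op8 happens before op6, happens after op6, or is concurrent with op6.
Answer: after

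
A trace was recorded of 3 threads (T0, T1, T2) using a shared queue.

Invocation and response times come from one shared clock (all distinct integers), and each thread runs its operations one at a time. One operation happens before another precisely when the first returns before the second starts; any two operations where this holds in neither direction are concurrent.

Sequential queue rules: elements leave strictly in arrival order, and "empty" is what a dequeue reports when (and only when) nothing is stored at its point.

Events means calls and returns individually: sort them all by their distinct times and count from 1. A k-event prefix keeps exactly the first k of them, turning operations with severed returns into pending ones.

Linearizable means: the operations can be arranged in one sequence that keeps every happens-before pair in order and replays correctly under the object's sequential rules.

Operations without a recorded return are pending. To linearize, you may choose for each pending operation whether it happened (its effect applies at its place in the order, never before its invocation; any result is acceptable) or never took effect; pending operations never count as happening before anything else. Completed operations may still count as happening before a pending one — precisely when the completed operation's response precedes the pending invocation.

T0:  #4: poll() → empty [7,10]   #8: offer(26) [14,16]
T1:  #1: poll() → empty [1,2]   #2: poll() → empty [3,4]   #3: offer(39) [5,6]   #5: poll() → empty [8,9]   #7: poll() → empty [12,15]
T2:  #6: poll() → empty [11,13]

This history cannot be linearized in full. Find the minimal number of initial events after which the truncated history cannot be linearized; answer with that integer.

a valid linearization of events 1..9 exists, for instance #1, #2, #3, #4, #5:
step 1: #1 poll() → empty — queue <>
step 2: #2 poll() → empty — queue <>
step 3: #3 offer(39) — queue <39>
step 4: #4 poll() (pending, included) — queue <>
step 5: #5 poll() → empty — queue <>
event 10 — #4's response, time 10 — after it, nothing linearizes
sample order #1, #2, #3, #4, #5 stalls at step 4 — #4 poll() → empty has no legal effect
sample order #1, #2, #3, #5, #4 stalls at step 4 — #5 poll() → empty has no legal effect

10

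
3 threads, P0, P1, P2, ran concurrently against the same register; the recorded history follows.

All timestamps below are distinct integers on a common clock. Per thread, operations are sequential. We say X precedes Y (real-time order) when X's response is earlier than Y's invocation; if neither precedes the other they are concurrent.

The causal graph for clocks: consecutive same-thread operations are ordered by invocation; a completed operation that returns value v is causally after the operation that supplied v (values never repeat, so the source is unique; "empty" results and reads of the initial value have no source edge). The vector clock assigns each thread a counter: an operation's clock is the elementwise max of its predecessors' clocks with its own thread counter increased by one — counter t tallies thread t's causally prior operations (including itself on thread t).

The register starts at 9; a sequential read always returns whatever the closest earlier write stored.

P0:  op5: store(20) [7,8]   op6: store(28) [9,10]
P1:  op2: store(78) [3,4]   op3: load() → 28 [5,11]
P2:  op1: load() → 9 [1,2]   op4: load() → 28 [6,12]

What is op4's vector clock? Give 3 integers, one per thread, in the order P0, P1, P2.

(2, 0, 2)

no predecessors for op1 (invoked 1): P2 increments from zero → (0, 0, 1)
no predecessors for op2 (invoked 3): P1 increments from zero → (0, 1, 0)
no predecessors for op5 (invoked 7): P0 increments from zero → (1, 0, 0)
op6, invoked 9, takes VC(op5)=(1, 0, 0) under max, adds 1 for P0 → (2, 0, 0)
op4, invoked 6, takes VC(op1)=(0, 0, 1), VC(op6)=(2, 0, 0) under max, adds 1 for P2 → (2, 0, 2)
op3, invoked 5, takes VC(op2)=(0, 1, 0), VC(op6)=(2, 0, 0) under max, adds 1 for P1 → (2, 2, 0)
target: VC(op4) = (2, 0, 2)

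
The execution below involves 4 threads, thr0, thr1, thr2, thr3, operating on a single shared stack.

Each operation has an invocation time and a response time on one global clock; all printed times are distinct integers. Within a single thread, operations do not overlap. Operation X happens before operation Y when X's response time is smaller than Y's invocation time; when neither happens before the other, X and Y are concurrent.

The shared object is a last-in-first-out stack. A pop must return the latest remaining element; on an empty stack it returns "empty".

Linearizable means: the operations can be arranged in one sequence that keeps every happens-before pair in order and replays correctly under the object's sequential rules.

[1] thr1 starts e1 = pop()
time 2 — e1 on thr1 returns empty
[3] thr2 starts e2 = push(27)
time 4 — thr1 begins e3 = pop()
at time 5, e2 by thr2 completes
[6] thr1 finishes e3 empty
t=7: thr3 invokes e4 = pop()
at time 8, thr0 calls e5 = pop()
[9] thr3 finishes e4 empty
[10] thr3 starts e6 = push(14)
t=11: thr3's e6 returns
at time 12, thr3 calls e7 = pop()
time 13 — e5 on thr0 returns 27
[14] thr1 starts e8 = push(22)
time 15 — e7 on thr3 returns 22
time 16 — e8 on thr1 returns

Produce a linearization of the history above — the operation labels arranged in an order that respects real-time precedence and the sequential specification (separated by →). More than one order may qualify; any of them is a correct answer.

e1 → e3 → e2 → e5 → e4 → e6 → e8 → e7

after step 1 (e1 pop() → empty): stack <>
after step 2 (e3 pop() → empty): stack <>
after step 3 (e2 push(27)): stack <27>
after step 4 (e5 pop() → 27): stack <>
after step 5 (e4 pop() → empty): stack <>
after step 6 (e6 push(14)): stack <14>
after step 7 (e8 push(22)): stack <14,22>
after step 8 (e7 pop() → 22): stack <14>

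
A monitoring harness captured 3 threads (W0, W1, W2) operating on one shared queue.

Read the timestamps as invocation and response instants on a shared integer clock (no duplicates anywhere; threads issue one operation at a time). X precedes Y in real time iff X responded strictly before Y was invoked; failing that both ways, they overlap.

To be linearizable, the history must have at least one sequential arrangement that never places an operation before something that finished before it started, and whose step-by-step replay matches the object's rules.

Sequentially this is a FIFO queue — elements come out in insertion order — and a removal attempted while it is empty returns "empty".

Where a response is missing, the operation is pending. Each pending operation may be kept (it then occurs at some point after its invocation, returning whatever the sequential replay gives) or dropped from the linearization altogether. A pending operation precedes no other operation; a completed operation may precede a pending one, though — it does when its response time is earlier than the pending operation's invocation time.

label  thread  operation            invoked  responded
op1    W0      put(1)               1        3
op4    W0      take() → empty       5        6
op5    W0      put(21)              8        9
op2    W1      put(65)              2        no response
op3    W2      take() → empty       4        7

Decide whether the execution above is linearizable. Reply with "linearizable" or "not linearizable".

not linearizable

events 1..6 are fine; event 7 — the response of op3 at time 7 — makes the prefix non-linearizable
all 2 real-time-respecting orders fail — 3 completed queue operations, no legal replay
every completion of the 1 pending operation (op2) was checked; none linearizes
e.g. op1, op3, op4 (pending dropped): illegal at step 2, since op3 take() → empty cannot apply there
e.g. op1, op4, op3 (pending dropped): illegal at step 2, since op4 take() → empty cannot apply there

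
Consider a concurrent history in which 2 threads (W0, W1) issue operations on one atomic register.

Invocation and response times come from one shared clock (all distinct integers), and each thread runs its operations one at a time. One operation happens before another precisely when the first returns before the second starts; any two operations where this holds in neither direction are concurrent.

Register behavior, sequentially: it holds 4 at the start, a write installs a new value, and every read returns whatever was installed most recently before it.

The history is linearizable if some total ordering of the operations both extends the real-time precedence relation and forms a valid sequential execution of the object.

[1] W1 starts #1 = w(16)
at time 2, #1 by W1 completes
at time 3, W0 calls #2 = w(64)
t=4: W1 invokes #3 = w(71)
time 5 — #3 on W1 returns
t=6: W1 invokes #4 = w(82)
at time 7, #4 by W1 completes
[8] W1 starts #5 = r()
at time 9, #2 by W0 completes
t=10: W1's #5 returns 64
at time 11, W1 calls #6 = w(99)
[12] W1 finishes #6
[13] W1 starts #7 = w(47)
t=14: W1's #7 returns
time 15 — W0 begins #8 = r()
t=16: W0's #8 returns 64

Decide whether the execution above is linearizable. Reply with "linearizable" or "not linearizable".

not linearizable

cut after 15 events: linearizable; cut after 16 events (#8 responds, time 16): not linearizable
every one of the 4 real-time-consistent orders over 8 completed atomic register ops fails the sequential spec
e.g. #1, #2, #3, #4, #5, #6, #7, #8: illegal at step 5, since #5 r() → 64 cannot apply there
e.g. #1, #3, #2, #4, #5, #6, #7, #8: illegal at step 5, since #5 r() → 64 cannot apply there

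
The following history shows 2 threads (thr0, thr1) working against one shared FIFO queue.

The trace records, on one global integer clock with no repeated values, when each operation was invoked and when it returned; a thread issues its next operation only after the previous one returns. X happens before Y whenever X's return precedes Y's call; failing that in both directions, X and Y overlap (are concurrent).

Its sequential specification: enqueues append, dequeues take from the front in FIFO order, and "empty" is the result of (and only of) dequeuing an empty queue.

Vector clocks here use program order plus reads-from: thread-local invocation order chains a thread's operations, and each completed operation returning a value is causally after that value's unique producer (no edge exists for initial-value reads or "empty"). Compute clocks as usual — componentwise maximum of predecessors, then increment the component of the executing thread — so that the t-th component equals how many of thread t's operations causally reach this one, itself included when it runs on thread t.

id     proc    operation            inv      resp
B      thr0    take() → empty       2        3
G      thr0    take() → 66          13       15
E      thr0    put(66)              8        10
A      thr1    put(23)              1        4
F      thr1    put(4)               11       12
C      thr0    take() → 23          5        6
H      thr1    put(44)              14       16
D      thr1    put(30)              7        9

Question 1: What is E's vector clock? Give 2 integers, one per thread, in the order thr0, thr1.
Answer: (3, 1)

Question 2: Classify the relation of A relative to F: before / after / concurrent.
Answer: before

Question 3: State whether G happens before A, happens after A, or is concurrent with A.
Answer: after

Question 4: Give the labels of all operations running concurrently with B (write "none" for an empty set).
Answer: A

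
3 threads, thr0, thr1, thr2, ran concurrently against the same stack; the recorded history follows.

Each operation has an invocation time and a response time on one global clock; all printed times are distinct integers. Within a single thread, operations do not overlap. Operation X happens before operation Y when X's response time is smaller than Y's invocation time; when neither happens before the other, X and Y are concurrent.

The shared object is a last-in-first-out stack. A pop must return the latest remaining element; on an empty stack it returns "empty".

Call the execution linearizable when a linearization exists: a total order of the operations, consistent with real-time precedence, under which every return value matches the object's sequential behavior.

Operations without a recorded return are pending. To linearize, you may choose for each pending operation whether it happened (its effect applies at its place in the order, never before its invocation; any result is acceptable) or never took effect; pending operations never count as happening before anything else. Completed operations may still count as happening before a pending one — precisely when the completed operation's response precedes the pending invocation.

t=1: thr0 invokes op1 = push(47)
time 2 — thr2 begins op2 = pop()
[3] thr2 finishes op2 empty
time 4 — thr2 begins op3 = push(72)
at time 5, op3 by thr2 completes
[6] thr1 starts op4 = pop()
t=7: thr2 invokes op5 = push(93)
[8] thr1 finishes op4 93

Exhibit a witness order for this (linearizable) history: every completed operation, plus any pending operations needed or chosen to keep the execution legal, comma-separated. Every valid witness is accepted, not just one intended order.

step 1: op2 pop() → empty — stack <>
step 2: op1 push(47) (pending, included) — stack <47>
step 3: op3 push(72) — stack <47,72>
step 4: op5 push(93) (pending, included) — stack <47,72,93>
step 5: op4 pop() → 93 — stack <47,72>

op2, op1, op3, op5, op4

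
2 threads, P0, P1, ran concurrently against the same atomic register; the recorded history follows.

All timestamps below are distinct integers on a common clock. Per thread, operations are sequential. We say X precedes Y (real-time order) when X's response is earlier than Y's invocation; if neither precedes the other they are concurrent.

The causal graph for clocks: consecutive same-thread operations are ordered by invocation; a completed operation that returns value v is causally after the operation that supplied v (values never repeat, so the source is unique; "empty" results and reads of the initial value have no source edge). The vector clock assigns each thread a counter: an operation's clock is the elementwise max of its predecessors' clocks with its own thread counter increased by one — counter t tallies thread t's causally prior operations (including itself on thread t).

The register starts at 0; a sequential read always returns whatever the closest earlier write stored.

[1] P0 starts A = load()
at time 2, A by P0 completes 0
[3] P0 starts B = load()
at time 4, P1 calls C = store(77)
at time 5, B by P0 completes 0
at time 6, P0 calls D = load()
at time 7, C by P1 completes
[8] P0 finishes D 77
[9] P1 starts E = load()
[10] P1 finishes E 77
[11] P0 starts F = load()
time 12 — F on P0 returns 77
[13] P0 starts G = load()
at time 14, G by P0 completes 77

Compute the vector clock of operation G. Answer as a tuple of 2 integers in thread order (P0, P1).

(5, 1)

VC(C, invoked at 4): no causal predecessors; +1 on P1 → (0, 1)
VC(A, invoked at 1): no causal predecessors; +1 on P0 → (1, 0)
from VC(C)=(0, 1), E (invoked 9) maxes components and bumps P1 → (0, 2)
from VC(A)=(1, 0), B (invoked 3) maxes components and bumps P0 → (2, 0)
from VC(B)=(2, 0), VC(C)=(0, 1), D (invoked 6) maxes components and bumps P0 → (3, 1)
from VC(C)=(0, 1), VC(D)=(3, 1), F (invoked 11) maxes components and bumps P0 → (4, 1)
from VC(C)=(0, 1), VC(F)=(4, 1), G (invoked 13) maxes components and bumps P0 → (5, 1)
target: VC(G) = (5, 1)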